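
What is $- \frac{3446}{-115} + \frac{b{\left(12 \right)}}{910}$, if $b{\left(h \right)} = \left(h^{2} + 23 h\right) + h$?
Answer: $\frac{318554}{10465} \approx 30.44$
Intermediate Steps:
$b{\left(h \right)} = h^{2} + 24 h$
$- \frac{3446}{-115} + \frac{b{\left(12 \right)}}{910} = - \frac{3446}{-115} + \frac{12 \left(24 + 12\right)}{910} = \left(-3446\right) \left(- \frac{1}{115}\right) + 12 \cdot 36 \cdot \frac{1}{910} = \frac{3446}{115} + 432 \cdot \frac{1}{910} = \frac{3446}{115} + \frac{216}{455} = \frac{318554}{10465}$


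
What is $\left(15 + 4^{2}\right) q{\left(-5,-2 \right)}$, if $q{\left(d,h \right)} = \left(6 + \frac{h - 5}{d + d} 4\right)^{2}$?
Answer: $\frac{60016}{25} \approx 2400.6$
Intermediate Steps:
$q{\left(d,h \right)} = \left(6 + \frac{2 \left(-5 + h\right)}{d}\right)^{2}$ ($q{\left(d,h \right)} = \left(6 + \frac{-5 + h}{2 d} 4\right)^{2} = \left(6 + \frac{2 \left(-5 + h\right)}{d}\right)^{2}$)
$\left(15 + 4^{2}\right) q{\left(-5,-2 \right)} = \left(15 + 4^{2}\right) \frac{4 \left(-5 - 2 + 3 \left(-5\right)\right)^{2}}{25} = \left(15 + 16\right) 4 \cdot \frac{1}{25} \left(-5 - 2 - 15\right)^{2} = 31 \cdot 4 \cdot \frac{1}{25} \left(-22\right)^{2} = 31 \cdot 4 \cdot \frac{1}{25} \cdot 484 = 31 \cdot \frac{1936}{25} = \frac{60016}{25}$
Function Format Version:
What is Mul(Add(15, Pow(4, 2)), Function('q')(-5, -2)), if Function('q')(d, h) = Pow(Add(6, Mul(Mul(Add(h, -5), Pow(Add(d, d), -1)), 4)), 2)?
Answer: Rational(60016, 25) ≈ 2400.6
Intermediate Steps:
Function('q')(d, h) = Pow(Add(6, Mul(2, Pow(d, -1), Add(-5, h))), 2) (Function('q')(d, h) = Pow(Add(6, Mul(Mul(Add(-5, h), Pow(Mul(2, d), -1)), 4)), 2) = Pow(Add(6, Mul(Mul(Add(-5, h), Mul(Rational(1, 2), Pow(d, -1))), 4)), 2) = Pow(Add(6, Mul(Mul(Rational(1, 2), Pow(d, -1), Add(-5, h)), 4)), 2) = Pow(Add(6, Mul(2, Pow(d, -1), Add(-5, h))), 2))
Mul(Add(15, Pow(4, 2)), Function('q')(-5, -2)) = Mul(Add(15, Pow(4, 2)), Mul(4, Pow(-5, -2), Pow(Add(-5, -2, Mul(3, -5)), 2))) = Mul(Add(15, 16), Mul(4, Rational(1, 25), Pow(Add(-5, -2, -15), 2))) = Mul(31, Mul(4, Rational(1, 25), Pow(-22, 2))) = Mul(31, Mul(4, Rational(1, 25), 484)) = Mul(31, Rational(1936, 25)) = Rational(60016, 25)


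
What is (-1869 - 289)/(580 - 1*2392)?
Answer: 1079/906 ≈ 1.1909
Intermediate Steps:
(-1869 - 289)/(580 - 1*2392) = -2158/(580 - 2392) = -2158/(-1812) = -2158*(-1/1812) = 1079/906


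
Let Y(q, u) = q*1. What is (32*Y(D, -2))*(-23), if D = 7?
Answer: -5152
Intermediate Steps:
Y(q, u) = q
(32*Y(D, -2))*(-23) = (32*7)*(-23) = 224*(-23) = -5152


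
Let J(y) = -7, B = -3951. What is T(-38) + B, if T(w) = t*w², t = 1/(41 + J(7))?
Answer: -66445/17 ≈ -3908.5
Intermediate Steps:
t = 1/34 (t = 1/(41 - 7) = 1/34 ≈ 0.029412)
T(w) = w²/34
T(-38) + B = (1/34)*(-38)² - 3951 = (1/34)*1444 - 3951 = 722/17 - 3951 = -66445/17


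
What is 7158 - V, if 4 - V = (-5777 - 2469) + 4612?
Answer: 3520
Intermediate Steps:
V = 3638 (V = 4 - ((-5777 - 2469) + 4612) = 4 - (-8246 + 4612) = 4 - 1*(-3634) = 4 + 3634 = 3638)
7158 - V = 7158 - 1*3638 = 7158 - 3638 = 3520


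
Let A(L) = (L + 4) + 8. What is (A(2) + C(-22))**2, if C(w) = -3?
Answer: 121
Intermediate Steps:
A(L) = 12 + L (A(L) = (4 + L) + 8 = 12 + L)
(A(2) + C(-22))**2 = ((12 + 2) - 3)**2 = (14 - 3)**2 = 11**2 = 121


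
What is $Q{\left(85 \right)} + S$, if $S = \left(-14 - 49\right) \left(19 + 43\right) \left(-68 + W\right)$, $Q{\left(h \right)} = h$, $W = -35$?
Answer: $402403$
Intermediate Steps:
$S = 402318$ ($S = \left(-14 - 49\right) \left(19 + 43\right) \left(-68 - 35\right) = \left(-63\right) 62 \left(-103\right) = \left(-3906\right) \left(-103\right) = 402318$)
$Q{\left(85 \right)} + S = 85 + 402318 = 402403$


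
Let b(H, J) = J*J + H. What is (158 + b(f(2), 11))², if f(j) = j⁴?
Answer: 87025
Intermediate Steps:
b(H, J) = H + J² (b(H, J) = J² + H = H + J²)
(158 + b(f(2), 11))² = (158 + (2⁴ + 11²))² = (158 + (16 + 121))² = (158 + 137)² = 295² = 87025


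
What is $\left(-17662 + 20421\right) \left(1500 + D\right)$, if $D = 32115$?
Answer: $92743785$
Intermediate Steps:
$\left(-17662 + 20421\right) \left(1500 + D\right) = \left(-17662 + 20421\right) \left(1500 + 32115\right) = 2759 \cdot 33615 = 92743785$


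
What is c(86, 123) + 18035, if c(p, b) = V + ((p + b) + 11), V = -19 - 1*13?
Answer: 18223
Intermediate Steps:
V = -32 (V = -19 - 13 = -32)
c(p, b) = -21 + b + p (c(p, b) = -32 + ((p + b) + 11) = -32 + ((b + p) + 11) = -32 + (11 + b + p) = -21 + b + p)
c(86, 123) + 18035 = (-21 + 123 + 86) + 18035 = 188 + 18035 = 18223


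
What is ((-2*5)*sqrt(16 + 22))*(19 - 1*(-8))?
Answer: -270*sqrt(38) ≈ -1664.4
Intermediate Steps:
((-2*5)*sqrt(16 + 22))*(19 - 1*(-8)) = (-10*sqrt(38))*(19 + 8) = -10*sqrt(38)*27 = -270*sqrt(38)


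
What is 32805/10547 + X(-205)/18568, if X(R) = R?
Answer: 606961105/195836696 ≈ 3.0993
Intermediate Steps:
32805/10547 + X(-205)/18568 = 32805/10547 - 205/18568 = 606961105/195836696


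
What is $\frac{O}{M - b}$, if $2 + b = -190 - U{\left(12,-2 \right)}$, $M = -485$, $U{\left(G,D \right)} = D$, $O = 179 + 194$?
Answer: $- \frac{373}{295} \approx -1.2644$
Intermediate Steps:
$O = 373$
$b = -190$ ($b = -2 - 188 = -190$)
$\frac{O}{M - b} = \frac{373}{-485 - -190} = \frac{373}{-485 + 190} = \frac{373}{-295} = 373 \left(- \frac{1}{295}\right) = - \frac{373}{295}$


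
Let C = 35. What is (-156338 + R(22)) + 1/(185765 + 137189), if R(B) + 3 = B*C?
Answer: -50242276733/322954 ≈ -1.5557e+5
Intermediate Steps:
R(B) = -3 + 35*B (R(B) = -3 + B*35 = -3 + 35*B)
(-156338 + R(22)) + 1/(185765 + 137189) = (-156338 + (-3 + 35*22)) + 1/(185765 + 137189) = (-156338 + (-3 + 770)) + 1/322954 = (-156338 + 767) + 1/322954 = -155571 + 1/322954 = -50242276733/322954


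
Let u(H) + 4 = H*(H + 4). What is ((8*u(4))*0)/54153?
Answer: 0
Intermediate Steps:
u(H) = -4 + H*(4 + H) (u(H) = -4 + H*(H + 4) = -4 + H*(4 + H))
((8*u(4))*0)/54153 = ((8*(-4 + 4**2 + 4*4))*0)/54153 = ((8*(-4 + 16 + 16))*0)*(1/54153) = ((8*28)*0)*(1/54153) = (224*0)*(1/54153) = 0*(1/54153) = 0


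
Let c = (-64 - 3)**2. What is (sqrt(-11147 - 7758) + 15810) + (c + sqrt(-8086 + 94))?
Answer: 20299 + I*sqrt(18905) + 6*I*sqrt(222) ≈ 20299.0 + 226.89*I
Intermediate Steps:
c = 4489 (c = (-67)**2 = 4489)
(sqrt(-11147 - 7758) + 15810) + (c + sqrt(-8086 + 94)) = (sqrt(-11147 - 7758) + 15810) + (4489 + sqrt(-8086 + 94)) = (sqrt(-18905) + 15810) + (4489 + sqrt(-7992)) = (I*sqrt(18905) + 15810) + (4489 + 6*I*sqrt(222)) = (15810 + I*sqrt(18905)) + (4489 + 6*I*sqrt(222)) = 20299 + I*sqrt(18905) + 6*I*sqrt(222)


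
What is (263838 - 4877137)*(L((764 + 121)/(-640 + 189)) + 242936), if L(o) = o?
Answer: -505448036275049/451 ≈ -1.1207e+12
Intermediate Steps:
(263838 - 4877137)*(L((764 + 121)/(-640 + 189)) + 242936) = (263838 - 4877137)*((764 + 121)/(-640 + 189) + 242936) = -4613299*(885/(-451) + 242936) = -4613299*(885*(-1/451) + 242936) = -4613299*(-885/451 + 242936) = -4613299*109563251/451 = -505448036275049/451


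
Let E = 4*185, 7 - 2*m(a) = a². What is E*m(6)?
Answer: -10730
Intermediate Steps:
m(a) = 7/2 - a²/2
E = 740
E*m(6) = 740*(7/2 - ½*6²) = 740*(7/2 - ½*36) = 740*(7/2 - 18) = 740*(-29/2) = -10730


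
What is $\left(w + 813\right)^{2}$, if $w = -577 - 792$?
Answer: $309136$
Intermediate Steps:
$w = -1369$ ($w = -577 - 792 = -1369$)
$\left(w + 813\right)^{2} = \left(-1369 + 813\right)^{2} = \left(-556\right)^{2} = 309136$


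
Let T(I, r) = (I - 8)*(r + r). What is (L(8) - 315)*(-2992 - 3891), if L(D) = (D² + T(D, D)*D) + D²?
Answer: 1287121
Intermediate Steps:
T(I, r) = 2*r*(-8 + I) (T(I, r) = (-8 + I)*(2*r) = 2*r*(-8 + I))
L(D) = 2*D² + 2*D²*(-8 + D) (L(D) = (D² + (2*D*(-8 + D))*D) + D² = (D² + 2*D²*(-8 + D)) + D² = 2*D² + 2*D²*(-8 + D))
(L(8) - 315)*(-2992 - 3891) = (2*8²*(-7 + 8) - 315)*(-2992 - 3891) = (2*64*1 - 315)*(-6883) = (128 - 315)*(-6883) = -187*(-6883) = 1287121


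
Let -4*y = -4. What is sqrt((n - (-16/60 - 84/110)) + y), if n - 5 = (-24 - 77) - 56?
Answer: 7*I*sqrt(3333)/33 ≈ 12.246*I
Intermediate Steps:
n = -152 (n = 5 + ((-24 - 77) - 56) = 5 + (-101 - 56) = 5 - 157 = -152)
y = 1 (y = -1/4*(-4) = 1)
sqrt((n - (-16/60 - 84/110)) + y) = sqrt((-152 - (-16/60 - 84/110)) + 1) = sqrt((-152 - (-16*1/60 - 84*1/110)) + 1) = sqrt((-152 - (-4/15 - 42/55)) + 1) = sqrt((-152 - 1*(-34/33)) + 1) = sqrt((-152 + 34/33) + 1) = sqrt(-4982/33 + 1) = sqrt(-4949/33) = 7*I*sqrt(3333)/33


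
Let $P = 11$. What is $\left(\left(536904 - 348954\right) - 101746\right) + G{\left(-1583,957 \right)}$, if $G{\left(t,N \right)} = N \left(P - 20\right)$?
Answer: $77591$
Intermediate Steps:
$G{\left(t,N \right)} = - 9 N$ ($G{\left(t,N \right)} = N \left(11 - 20\right) = N \left(-9\right) = - 9 N$)
$\left(\left(536904 - 348954\right) - 101746\right) + G{\left(-1583,957 \right)} = \left(\left(536904 - 348954\right) - 101746\right) - 8613 = \left(187950 - 101746\right) - 8613 = 86204 - 8613 = 77591$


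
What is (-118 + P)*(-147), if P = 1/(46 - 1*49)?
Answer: 17395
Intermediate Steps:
P = -⅓ (P = 1/(46 - 49) = 1/(-3) = -⅓ ≈ -0.33333)
(-118 + P)*(-147) = (-118 - ⅓)*(-147) = -355/3*(-147) = 17395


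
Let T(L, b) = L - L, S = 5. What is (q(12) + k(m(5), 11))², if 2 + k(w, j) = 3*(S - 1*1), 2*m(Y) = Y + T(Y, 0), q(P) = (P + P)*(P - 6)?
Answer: 23716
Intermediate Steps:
T(L, b) = 0
q(P) = 2*P*(-6 + P) (q(P) = (2*P)*(-6 + P) = 2*P*(-6 + P))
m(Y) = Y/2 (m(Y) = (Y + 0)/2 = Y/2)
k(w, j) = 10 (k(w, j) = -2 + 3*(5 - 1*1) = -2 + 3*(5 - 1) = -2 + 3*4 = -2 + 12 = 10)
(q(12) + k(m(5), 11))² = (2*12*(-6 + 12) + 10)² = (2*12*6 + 10)² = (144 + 10)² = 154² = 23716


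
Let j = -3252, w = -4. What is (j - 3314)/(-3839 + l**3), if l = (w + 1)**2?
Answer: 3283/1555 ≈ 2.1113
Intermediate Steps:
l = 9 (l = (-4 + 1)**2 = (-3)**2 = 9)
(j - 3314)/(-3839 + l**3) = (-3252 - 3314)/(-3839 + 9**3) = -6566/(-3839 + 729) = -6566/(-3110) = -6566*(-1/3110) = 3283/1555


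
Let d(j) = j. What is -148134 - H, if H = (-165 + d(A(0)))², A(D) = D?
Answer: -175359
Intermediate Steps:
H = 27225 (H = (-165 + 0)² = (-165)² = 27225)
-148134 - H = -148134 - 1*27225 = -148134 - 27225 = -175359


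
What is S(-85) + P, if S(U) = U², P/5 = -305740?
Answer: -1521475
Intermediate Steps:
P = -1528700 (P = 5*(-305740) = -1528700)
S(-85) + P = (-85)² - 1528700 = 7225 - 1528700 = -1521475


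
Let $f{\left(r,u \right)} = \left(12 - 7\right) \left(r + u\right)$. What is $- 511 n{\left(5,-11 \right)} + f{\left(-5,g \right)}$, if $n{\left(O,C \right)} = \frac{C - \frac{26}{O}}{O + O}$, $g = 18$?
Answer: $\frac{44641}{50} \approx 892.82$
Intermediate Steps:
$f{\left(r,u \right)} = 5 r + 5 u$ ($f{\left(r,u \right)} = 5 \left(r + u\right) = 5 r + 5 u$)
$n{\left(O,C \right)} = \frac{C - \frac{26}{O}}{2 O}$
$- 511 n{\left(5,-11 \right)} + f{\left(-5,g \right)} = - 511 \frac{-26 - 55}{2 \cdot 25} + \left(5 \left(-5\right) + 5 \cdot 18\right) = - 511 \cdot \frac{1}{2} \cdot \frac{1}{25} \left(-26 - 55\right) + \left(-25 + 90\right) = - 511 \cdot \frac{1}{2} \cdot \frac{1}{25} \left(-81\right) + 65 = \left(-511\right) \left(- \frac{81}{50}\right) + 65 = \frac{41391}{50} + 65 = \frac{44641}{50}$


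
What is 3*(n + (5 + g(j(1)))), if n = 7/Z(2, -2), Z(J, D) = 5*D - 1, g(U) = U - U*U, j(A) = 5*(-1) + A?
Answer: -516/11 ≈ -46.909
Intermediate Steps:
j(A) = -5 + A
g(U) = U - U²
Z(J, D) = -1 + 5*D
n = -7/11 (n = 7/(-1 + 5*(-2)) = 7/(-1 - 10) = 7/(-11) = 7*(-1/11) = -7/11 ≈ -0.63636)
3*(n + (5 + g(j(1)))) = 3*(-7/11 + (5 + (-5 + 1)*(1 - (-5 + 1)))) = 3*(-7/11 + (5 - 4*(1 - 1*(-4)))) = 3*(-7/11 + (5 - 4*(1 + 4))) = 3*(-7/11 + (5 - 4*5)) = 3*(-7/11 + (5 - 20)) = 3*(-7/11 - 15) = 3*(-172/11) = -516/11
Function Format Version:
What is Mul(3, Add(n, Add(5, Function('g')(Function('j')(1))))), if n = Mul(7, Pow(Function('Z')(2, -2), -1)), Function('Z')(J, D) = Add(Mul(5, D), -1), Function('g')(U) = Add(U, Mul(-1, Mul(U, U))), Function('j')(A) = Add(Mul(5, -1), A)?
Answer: Rational(-516, 11) ≈ -46.909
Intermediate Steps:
Function('j')(A) = Add(-5, A)
Function('g')(U) = Add(U, Mul(-1, Pow(U, 2)))
Function('Z')(J, D) = Add(-1, Mul(5, D))
n = Rational(-7, 11) (n = Mul(7, Pow(Add(-1, Mul(5, -2)), -1)) = Mul(7, Pow(Add(-1, -10), -1)) = Mul(7, Pow(-11, -1)) = Mul(7, Rational(-1, 11)) = Rational(-7, 11) ≈ -0.63636)
Mul(3, Add(n, Add(5, Function('g')(Function('j')(1))))) = Mul(3, Add(Rational(-7, 11), Add(5, Mul(Add(-5, 1), Add(1, Mul(-1, Add(-5, 1))))))) = Mul(3, Add(Rational(-7, 11), Add(5, Mul(-4, Add(1, Mul(-1, -4)))))) = Mul(3, Add(Rational(-7, 11), Add(5, Mul(-4, Add(1, 4))))) = Mul(3, Add(Rational(-7, 11), Add(5, Mul(-4, 5)))) = Mul(3, Add(Rational(-7, 11), Add(5, -20))) = Mul(3, Add(Rational(-7, 11), -15)) = Mul(3, Rational(-172, 11)) = Rational(-516, 11)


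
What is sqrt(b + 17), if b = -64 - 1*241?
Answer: 12*I*sqrt(2) ≈ 16.971*I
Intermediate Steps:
b = -305 (b = -64 - 241 = -305)
sqrt(b + 17) = sqrt(-305 + 17) = sqrt(-288) = 12*I*sqrt(2)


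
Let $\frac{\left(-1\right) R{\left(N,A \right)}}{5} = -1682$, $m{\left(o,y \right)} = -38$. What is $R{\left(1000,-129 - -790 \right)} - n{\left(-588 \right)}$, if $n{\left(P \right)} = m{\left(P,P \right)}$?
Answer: $8448$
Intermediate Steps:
$R{\left(N,A \right)} = 8410$ ($R{\left(N,A \right)} = \left(-5\right) \left(-1682\right) = 8410$)
$n{\left(P \right)} = -38$
$R{\left(1000,-129 - -790 \right)} - n{\left(-588 \right)} = 8410 - -38 = 8410 + 38 = 8448$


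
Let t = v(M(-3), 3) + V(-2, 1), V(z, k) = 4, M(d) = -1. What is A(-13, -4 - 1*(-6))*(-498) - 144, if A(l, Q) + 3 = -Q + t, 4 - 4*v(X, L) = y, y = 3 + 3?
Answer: 603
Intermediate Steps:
y = 6
v(X, L) = -1/2 (v(X, L) = 1 - 1/4*6 = 1 - 3/2 = -1/2)
t = 7/2 (t = -1/2 + 4 = 7/2 ≈ 3.5000)
A(l, Q) = 1/2 - Q (A(l, Q) = -3 + (-Q + 7/2) = -3 + (7/2 - Q) = 1/2 - Q)
A(-13, -4 - 1*(-6))*(-498) - 144 = (1/2 - (-4 - 1*(-6)))*(-498) - 144 = (1/2 - (-4 + 6))*(-498) - 144 = (1/2 - 1*2)*(-498) - 144 = (1/2 - 2)*(-498) - 144 = -3/2*(-498) - 144 = 747 - 144 = 603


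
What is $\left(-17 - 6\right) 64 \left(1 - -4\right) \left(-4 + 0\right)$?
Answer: $29440$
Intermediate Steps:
$\left(-17 - 6\right) 64 \left(1 - -4\right) \left(-4 + 0\right) = \left(-17 - 6\right) 64 \left(1 + 4\right) \left(-4\right) = \left(-23\right) 64 \cdot 5 \left(-4\right) = \left(-1472\right) \left(-20\right) = 29440$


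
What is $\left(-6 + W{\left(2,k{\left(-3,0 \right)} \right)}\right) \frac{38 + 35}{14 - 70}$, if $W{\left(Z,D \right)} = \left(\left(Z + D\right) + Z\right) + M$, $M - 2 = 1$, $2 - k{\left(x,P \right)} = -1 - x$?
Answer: $- \frac{73}{56} \approx -1.3036$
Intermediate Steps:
$k{\left(x,P \right)} = 3 + x$ ($k{\left(x,P \right)} = 2 - \left(-1 - x\right) = 2 + \left(1 + x\right) = 3 + x$)
$M = 3$ ($M = 2 + 1 = 3$)
$W{\left(Z,D \right)} = 3 + D + 2 Z$ ($W{\left(Z,D \right)} = \left(\left(Z + D\right) + Z\right) + 3 = \left(\left(D + Z\right) + Z\right) + 3 = \left(D + 2 Z\right) + 3 = 3 + D + 2 Z$)
$\left(-6 + W{\left(2,k{\left(-3,0 \right)} \right)}\right) \frac{38 + 35}{14 - 70} = \left(-6 + \left(3 + \left(3 - 3\right) + 2 \cdot 2\right)\right) \frac{38 + 35}{14 - 70} = \left(-6 + \left(3 + 0 + 4\right)\right) \frac{73}{-56} = \left(-6 + 7\right) 73 \left(- \frac{1}{56}\right) = 1 \left(- \frac{73}{56}\right) = - \frac{73}{56}$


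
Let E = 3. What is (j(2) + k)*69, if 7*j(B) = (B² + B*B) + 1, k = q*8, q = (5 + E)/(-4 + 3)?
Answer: -30291/7 ≈ -4327.3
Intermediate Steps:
q = -8 (q = (5 + 3)/(-4 + 3) = 8/(-1) = 8*(-1) = -8)
k = -64 (k = -8*8 = -64)
j(B) = ⅐ + 2*B²/7 (j(B) = ((B² + B*B) + 1)/7 = ((B² + B²) + 1)/7 = (2*B² + 1)/7 = (1 + 2*B²)/7 = ⅐ + 2*B²/7)
(j(2) + k)*69 = ((⅐ + (2/7)*2²) - 64)*69 = ((⅐ + (2/7)*4) - 64)*69 = ((⅐ + 8/7) - 64)*69 = (9/7 - 64)*69 = -439/7*69 = -30291/7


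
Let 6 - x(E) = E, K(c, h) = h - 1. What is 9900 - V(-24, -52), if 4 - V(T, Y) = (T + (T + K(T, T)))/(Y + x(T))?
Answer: 217785/22 ≈ 9899.3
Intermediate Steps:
K(c, h) = -1 + h
x(E) = 6 - E
V(T, Y) = 4 - (-1 + 3*T)/(6 + Y - T) (V(T, Y) = 4 - (T + (T + (-1 + T)))/(Y + (6 - T)) = 4 - (T + (-1 + 2*T))/(6 + Y - T) = 4 - (-1 + 3*T)/(6 + Y - T))
9900 - V(-24, -52) = 9900 - (25 - 7*(-24) + 4*(-52))/(6 - 52 - 1*(-24)) = 9900 - (25 + 168 - 208)/(6 - 52 + 24) = 9900 - (-15)/(-22) = 9900 - (-1)*(-15)/22 = 9900 - 1*15/22 = 9900 - 15/22 = 217785/22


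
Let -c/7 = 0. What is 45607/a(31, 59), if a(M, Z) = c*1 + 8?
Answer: 45607/8 ≈ 5700.9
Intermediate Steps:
c = 0 (c = -7*0 = 0)
a(M, Z) = 8 (a(M, Z) = 0*1 + 8 = 0 + 8 = 8)
45607/a(31, 59) = 45607/8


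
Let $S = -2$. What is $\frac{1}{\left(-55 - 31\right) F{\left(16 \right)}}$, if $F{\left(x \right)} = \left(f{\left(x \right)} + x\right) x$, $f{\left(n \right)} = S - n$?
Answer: $\frac{1}{2752} \approx 0.00036337$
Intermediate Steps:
$f{\left(n \right)} = -2 - n$
$F{\left(x \right)} = - 2 x$ ($F{\left(x \right)} = \left(\left(-2 - x\right) + x\right) x = - 2 x$)
$\frac{1}{\left(-55 - 31\right) F{\left(16 \right)}} = \frac{1}{\left(-55 - 31\right) \left(\left(-2\right) 16\right)} = \frac{1}{\left(-86\right) \left(-32\right)} = \frac{1}{2752}$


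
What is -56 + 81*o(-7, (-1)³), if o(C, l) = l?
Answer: -137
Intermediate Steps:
-56 + 81*o(-7, (-1)³) = -56 + 81*(-1)³ = -56 + 81*(-1) = -56 - 81 = -137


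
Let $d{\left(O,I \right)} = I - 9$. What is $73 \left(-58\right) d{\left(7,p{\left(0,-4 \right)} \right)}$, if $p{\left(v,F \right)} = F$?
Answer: $55042$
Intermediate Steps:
$d{\left(O,I \right)} = -9 + I$
$73 \left(-58\right) d{\left(7,p{\left(0,-4 \right)} \right)} = 73 \left(-58\right) \left(-9 - 4\right) = \left(-4234\right) \left(-13\right) = 55042$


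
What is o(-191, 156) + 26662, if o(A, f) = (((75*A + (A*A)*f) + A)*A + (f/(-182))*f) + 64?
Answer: -7589321094/7 ≈ -1.0842e+9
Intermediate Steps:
o(A, f) = 64 - f**2/182 + A*(76*A + f*A**2) (o(A, f) = (((75*A + A**2*f) + A)*A + (f*(-1/182))*f) + 64 = (((75*A + f*A**2) + A)*A + (-f/182)*f) + 64 = ((76*A + f*A**2)*A - f**2/182) + 64 = (A*(76*A + f*A**2) - f**2/182) + 64 = (-f**2/182 + A*(76*A + f*A**2)) + 64 = 64 - f**2/182 + A*(76*A + f*A**2))
o(-191, 156) + 26662 = (64 + 76*(-191)**2 - 1/182*156**2 + 156*(-191)**3) + 26662 = (64 + 76*36481 - 1/182*24336 + 156*(-6967871)) + 26662 = (64 + 2772556 - 936/7 - 1086987876) + 26662 = -7589507728/7 + 26662 = -7589321094/7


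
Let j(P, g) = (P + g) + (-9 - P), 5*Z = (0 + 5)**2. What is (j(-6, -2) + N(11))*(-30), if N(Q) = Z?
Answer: 180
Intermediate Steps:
Z = 5 (Z = (0 + 5)**2/5 = (1/5)*5**2 = (1/5)*25 = 5)
N(Q) = 5
j(P, g) = -9 + g
(j(-6, -2) + N(11))*(-30) = ((-9 - 2) + 5)*(-30) = (-11 + 5)*(-30) = -6*(-30) = 180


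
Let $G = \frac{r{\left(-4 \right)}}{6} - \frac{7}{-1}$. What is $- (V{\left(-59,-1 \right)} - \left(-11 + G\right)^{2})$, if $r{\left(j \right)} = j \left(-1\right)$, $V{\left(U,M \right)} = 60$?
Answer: $- \frac{440}{9} \approx -48.889$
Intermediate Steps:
$r{\left(j \right)} = - j$
$G = \frac{23}{3}$ ($G = \frac{\left(-1\right) \left(-4\right)}{6} - \frac{7}{-1} = 4 \cdot \frac{1}{6} - -7 = \frac{2}{3} + 7 = \frac{23}{3} \approx 7.6667$)
$- (V{\left(-59,-1 \right)} - \left(-11 + G\right)^{2}) = - (60 - \left(-11 + \frac{23}{3}\right)^{2}) = - (60 - \left(- \frac{10}{3}\right)^{2}) = - (60 - \frac{100}{9}) = \left(-1\right) \frac{440}{9} = - \frac{440}{9}$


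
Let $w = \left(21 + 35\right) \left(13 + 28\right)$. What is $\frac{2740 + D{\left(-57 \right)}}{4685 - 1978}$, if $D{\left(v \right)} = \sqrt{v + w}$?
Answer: $\frac{2740}{2707} + \frac{\sqrt{2239}}{2707} \approx 1.0297$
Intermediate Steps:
$w = 2296$ ($w = 56 \cdot 41 = 2296$)
$D{\left(v \right)} = \sqrt{2296 + v}$ ($D{\left(v \right)} = \sqrt{v + 2296} = \sqrt{2296 + v}$)
$\frac{2740 + D{\left(-57 \right)}}{4685 - 1978} = \frac{2740 + \sqrt{2296 - 57}}{4685 - 1978} = \frac{2740 + \sqrt{2239}}{2707} = \left(2740 + \sqrt{2239}\right) \frac{1}{2707} = \frac{2740}{2707} + \frac{\sqrt{2239}}{2707}$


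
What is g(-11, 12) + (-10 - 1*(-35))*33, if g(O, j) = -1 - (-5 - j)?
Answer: 841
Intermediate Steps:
g(O, j) = 4 + j (g(O, j) = -1 + (5 + j) = 4 + j)
g(-11, 12) + (-10 - 1*(-35))*33 = (4 + 12) + (-10 - 1*(-35))*33 = 16 + (-10 + 35)*33 = 16 + 25*33 = 16 + 825 = 841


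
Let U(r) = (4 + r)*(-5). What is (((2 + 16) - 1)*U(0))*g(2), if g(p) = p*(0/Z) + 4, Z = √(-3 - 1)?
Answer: -1360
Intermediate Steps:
Z = 2*I (Z = √(-4) = 2*I ≈ 2.0*I)
U(r) = -20 - 5*r
g(p) = 4 (g(p) = p*(0/((2*I))) + 4 = p*(0*(-I/2)) + 4 = p*0 + 4 = 0 + 4 = 4)
(((2 + 16) - 1)*U(0))*g(2) = (((2 + 16) - 1)*(-20 - 5*0))*4 = ((18 - 1)*(-20 + 0))*4 = (17*(-20))*4 = -340*4 = -1360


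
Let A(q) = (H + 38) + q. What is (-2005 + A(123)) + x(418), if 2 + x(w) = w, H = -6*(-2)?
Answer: -1416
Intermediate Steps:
H = 12
x(w) = -2 + w
A(q) = 50 + q (A(q) = (12 + 38) + q = 50 + q)
(-2005 + A(123)) + x(418) = (-2005 + (50 + 123)) + (-2 + 418) = (-2005 + 173) + 416 = -1832 + 416 = -1416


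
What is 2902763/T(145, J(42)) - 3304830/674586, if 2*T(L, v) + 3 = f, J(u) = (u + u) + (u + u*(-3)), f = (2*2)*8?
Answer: 652705120361/3260499 ≈ 2.0019e+5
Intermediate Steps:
f = 32 (f = 4*8 = 32)
J(u) = 0 (J(u) = 2*u + (u - 3*u) = 2*u - 2*u = 0)
T(L, v) = 29/2 (T(L, v) = -3/2 + (½)*32 = -3/2 + 16 = 29/2)
2902763/T(145, J(42)) - 3304830/674586 = 2902763/(29/2) - 3304830/674586 = 2902763*(2/29) - 3304830*1/674586 = 5805526/29 - 550805/112431 = 652705120361/3260499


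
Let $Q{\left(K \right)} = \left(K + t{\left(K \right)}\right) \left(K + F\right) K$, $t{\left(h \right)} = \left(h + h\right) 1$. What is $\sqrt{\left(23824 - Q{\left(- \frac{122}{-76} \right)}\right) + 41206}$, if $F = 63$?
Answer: $\frac{\sqrt{134554997810}}{1444} \approx 254.03$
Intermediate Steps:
$t{\left(h \right)} = 2 h$ ($t{\left(h \right)} = 2 h 1 = 2 h$)
$Q{\left(K \right)} = 3 K^{2} \left(63 + K\right)$ ($Q{\left(K \right)} = \left(K + 2 K\right) \left(K + 63\right) K = 3 K \left(63 + K\right) K = 3 K^{2} \left(63 + K\right)$)
$\sqrt{\left(23824 - Q{\left(- \frac{122}{-76} \right)}\right) + 41206} = \sqrt{\left(23824 - 3 \left(- \frac{122}{-76}\right)^{2} \left(63 - \frac{122}{-76}\right)\right) + 41206} = \sqrt{\left(23824 - 3 \left(\left(-122\right) \left(- \frac{1}{76}\right)\right)^{2} \left(63 - - \frac{61}{38}\right)\right) + 41206} = \sqrt{\left(23824 - 3 \left(\frac{61}{38}\right)^{2} \left(63 + \frac{61}{38}\right)\right) + 41206} = \sqrt{\left(23824 - 3 \cdot \frac{3721}{1444} \cdot \frac{2455}{38}\right) + 41206} = \sqrt{\left(23824 - \frac{27405165}{54872}\right) + 41206} = \sqrt{\frac{1279865363}{54872} + 41206} = \sqrt{\frac{3540920995}{54872}} = \frac{\sqrt{134554997810}}{1444}$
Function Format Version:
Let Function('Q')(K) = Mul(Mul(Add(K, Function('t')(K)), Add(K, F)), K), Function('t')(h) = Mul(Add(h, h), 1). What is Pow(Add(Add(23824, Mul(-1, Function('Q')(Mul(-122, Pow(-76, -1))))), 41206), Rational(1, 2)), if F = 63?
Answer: Mul(Rational(1, 1444), Pow(134554997810, Rational(1, 2))) ≈ 254.03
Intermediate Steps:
Function('t')(h) = Mul(2, h) (Function('t')(h) = Mul(Mul(2, h), 1) = Mul(2, h))
Function('Q')(K) = Mul(3, Pow(K, 2), Add(63, K)) (Function('Q')(K) = Mul(Mul(Add(K, Mul(2, K)), Add(K, 63)), K) = Mul(Mul(Mul(3, K), Add(63, K)), K) = Mul(Mul(3, K, Add(63, K)), K) = Mul(3, Pow(K, 2), Add(63, K)))
Pow(Add(Add(23824, Mul(-1, Function('Q')(Mul(-122, Pow(-76, -1))))), 41206), Rational(1, 2)) = Pow(Add(Add(23824, Mul(-1, Mul(3, Pow(Mul(-122, Pow(-76, -1)), 2), Add(63, Mul(-122, Pow(-76, -1)))))), 41206), Rational(1, 2)) = Pow(Add(Add(23824, Mul(-1, Mul(3, Pow(Mul(-122, Rational(-1, 76)), 2), Add(63, Mul(-122, Rational(-1, 76)))))), 41206), Rational(1, 2)) = Pow(Add(Add(23824, Mul(-1, Mul(3, Pow(Rational(61, 38), 2), Add(63, Rational(61, 38))))), 41206), Rational(1, 2)) = Pow(Add(Add(23824, Mul(-1, Mul(3, Rational(3721, 1444), Rational(2455, 38)))), 41206), Rational(1, 2)) = Pow(Add(Add(23824, Mul(-1, Rational(27405165, 54872))), 41206), Rational(1, 2)) = Pow(Add(Add(23824, Rational(-27405165, 54872)), 41206), Rational(1, 2)) = Pow(Add(Rational(1279865363, 54872), 41206), Rational(1, 2)) = Pow(Rational(3540920995, 54872), Rational(1, 2)) = Mul(Rational(1, 1444), Pow(134554997810, Rational(1, 2)))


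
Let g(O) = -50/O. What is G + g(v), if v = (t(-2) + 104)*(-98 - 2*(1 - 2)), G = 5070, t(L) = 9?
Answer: 27499705/5424 ≈ 5070.0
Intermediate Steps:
v = -10848 (v = (9 + 104)*(-98 - 2*(1 - 2)) = 113*(-98 - 2*(-1)) = 113*(-98 + 2) = 113*(-96) = -10848)
G + g(v) = 5070 - 50/(-10848) = 5070 - 50*(-1/10848) = 5070 + 25/5424 = 27499705/5424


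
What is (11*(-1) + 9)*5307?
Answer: -10614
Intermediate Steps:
(11*(-1) + 9)*5307 = (-11 + 9)*5307 = -2*5307 = -10614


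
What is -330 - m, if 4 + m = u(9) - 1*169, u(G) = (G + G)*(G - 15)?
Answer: -49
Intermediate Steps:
u(G) = 2*G*(-15 + G) (u(G) = (2*G)*(-15 + G) = 2*G*(-15 + G))
m = -281 (m = -4 + (2*9*(-15 + 9) - 1*169) = -4 + (2*9*(-6) - 169) = -4 + (-108 - 169) = -4 - 277 = -281)
-330 - m = -330 - 1*(-281) = -330 + 281 = -49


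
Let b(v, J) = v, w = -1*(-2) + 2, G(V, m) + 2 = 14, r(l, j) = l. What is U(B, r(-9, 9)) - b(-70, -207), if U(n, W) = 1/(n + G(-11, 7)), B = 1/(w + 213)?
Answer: 182567/2605 ≈ 70.083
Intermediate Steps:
G(V, m) = 12 (G(V, m) = -2 + 14 = 12)
w = 4 (w = 2 + 2 = 4)
B = 1/217 (B = 1/(4 + 213) = 1/217 ≈ 0.0046083)
U(n, W) = 1/(12 + n) (U(n, W) = 1/(n + 12) = 1/(12 + n))
U(B, r(-9, 9)) - b(-70, -207) = 1/(12 + 1/217) - 1*(-70) = 1/(2605/217) + 70 = 217/2605 + 70 = 182567/2605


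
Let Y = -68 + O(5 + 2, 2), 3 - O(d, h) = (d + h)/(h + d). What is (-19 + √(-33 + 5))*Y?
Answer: 1254 - 132*I*√7 ≈ 1254.0 - 349.24*I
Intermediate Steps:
O(d, h) = 2 (O(d, h) = 3 - (d + h)/(h + d) = 3 - (d + h)/(d + h) = 3 - 1*1 = 3 - 1 = 2)
Y = -66 (Y = -68 + 2 = -66)
(-19 + √(-33 + 5))*Y = (-19 + √(-33 + 5))*(-66) = (-19 + √(-28))*(-66) = (-19 + 2*I*√7)*(-66) = 1254 - 132*I*√7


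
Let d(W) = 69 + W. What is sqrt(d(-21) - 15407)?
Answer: I*sqrt(15359) ≈ 123.93*I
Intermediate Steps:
sqrt(d(-21) - 15407) = sqrt((69 - 21) - 15407) = sqrt(48 - 15407) = sqrt(-15359) = I*sqrt(15359)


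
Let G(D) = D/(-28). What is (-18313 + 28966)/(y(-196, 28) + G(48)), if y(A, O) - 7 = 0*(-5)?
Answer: 74571/37 ≈ 2015.4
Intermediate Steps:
y(A, O) = 7 (y(A, O) = 7 + 0*(-5) = 7 + 0 = 7)
G(D) = -D/28 (G(D) = D*(-1/28) = -D/28)
(-18313 + 28966)/(y(-196, 28) + G(48)) = (-18313 + 28966)/(7 - 1/28*48) = 10653/(7 - 12/7) = 10653/(37/7) = 10653*(7/37) = 74571/37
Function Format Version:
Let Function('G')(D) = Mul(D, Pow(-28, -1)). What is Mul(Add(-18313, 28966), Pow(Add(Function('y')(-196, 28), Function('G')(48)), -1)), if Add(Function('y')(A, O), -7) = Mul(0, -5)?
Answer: Rational(74571, 37) ≈ 2015.4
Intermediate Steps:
Function('y')(A, O) = 7 (Function('y')(A, O) = Add(7, Mul(0, -5)) = Add(7, 0) = 7)
Function('G')(D) = Mul(Rational(-1, 28), D) (Function('G')(D) = Mul(D, Rational(-1, 28)) = Mul(Rational(-1, 28), D))
Mul(Add(-18313, 28966), Pow(Add(Function('y')(-196, 28), Function('G')(48)), -1)) = Mul(Add(-18313, 28966), Pow(Add(7, Mul(Rational(-1, 28), 48)), -1)) = Mul(10653, Pow(Add(7, Rational(-12, 7)), -1)) = Mul(10653, Pow(Rational(37, 7), -1)) = Mul(10653, Rational(7, 37)) = Rational(74571, 37)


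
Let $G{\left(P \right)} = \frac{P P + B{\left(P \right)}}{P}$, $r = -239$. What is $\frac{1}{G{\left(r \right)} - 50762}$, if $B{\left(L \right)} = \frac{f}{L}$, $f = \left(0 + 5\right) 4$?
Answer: $- \frac{57121}{2913228101} \approx -1.9607 \cdot 10^{-5}$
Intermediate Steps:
$f = 20$ ($f = 5 \cdot 4 = 20$)
$B{\left(L \right)} = \frac{20}{L}$
$G{\left(P \right)} = \frac{P^{2} + \frac{20}{P}}{P}$ ($G{\left(P \right)} = \frac{P P + \frac{20}{P}}{P} = \frac{P^{2} + \frac{20}{P}}{P}$)
$\frac{1}{G{\left(r \right)} - 50762} = \frac{1}{\left(-239 + \frac{20}{57121}\right) - 50762} = \frac{1}{- \frac{13651899}{57121} - 50762} = \frac{1}{- \frac{2913228101}{57121}} = - \frac{57121}{2913228101}$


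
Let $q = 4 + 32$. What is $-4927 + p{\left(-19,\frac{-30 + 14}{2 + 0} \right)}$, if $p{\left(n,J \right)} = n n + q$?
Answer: $-4530$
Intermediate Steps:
$q = 36$
$p{\left(n,J \right)} = 36 + n^{2}$ ($p{\left(n,J \right)} = n n + 36 = n^{2} + 36 = 36 + n^{2}$)
$-4927 + p{\left(-19,\frac{-30 + 14}{2 + 0} \right)} = -4927 + \left(36 + \left(-19\right)^{2}\right) = -4927 + \left(36 + 361\right) = -4927 + 397 = -4530$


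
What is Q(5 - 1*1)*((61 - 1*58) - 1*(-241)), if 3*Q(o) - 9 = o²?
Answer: 6100/3 ≈ 2033.3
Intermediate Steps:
Q(o) = 3 + o²/3
Q(5 - 1*1)*((61 - 1*58) - 1*(-241)) = (3 + (5 - 1*1)²/3)*((61 - 1*58) - 1*(-241)) = (3 + (5 - 1)²/3)*((61 - 58) + 241) = (3 + (⅓)*4²)*(3 + 241) = (3 + (⅓)*16)*244 = (3 + 16/3)*244 = (25/3)*244 = 6100/3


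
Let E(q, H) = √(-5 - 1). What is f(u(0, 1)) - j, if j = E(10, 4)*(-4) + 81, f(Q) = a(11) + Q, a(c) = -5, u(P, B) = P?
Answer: -86 + 4*I*√6 ≈ -86.0 + 9.798*I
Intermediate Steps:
E(q, H) = I*√6 (E(q, H) = √(-6) = I*√6)
f(Q) = -5 + Q
j = 81 - 4*I*√6 (j = (I*√6)*(-4) + 81 = -4*I*√6 + 81 = 81 - 4*I*√6 ≈ 81.0 - 9.798*I)
f(u(0, 1)) - j = (-5 + 0) - (81 - 4*I*√6) = -5 + (-81 + 4*I*√6) = -86 + 4*I*√6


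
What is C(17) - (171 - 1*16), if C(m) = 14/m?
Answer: -2621/17 ≈ -154.18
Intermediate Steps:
C(17) - (171 - 1*16) = 14/17 - (171 - 1*16) = 14*(1/17) - (171 - 16) = 14/17 - 1*155 = 14/17 - 155 = -2621/17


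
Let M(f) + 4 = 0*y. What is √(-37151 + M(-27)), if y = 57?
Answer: I*√37155 ≈ 192.76*I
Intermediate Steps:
M(f) = -4 (M(f) = -4 + 0*57 = -4 + 0 = -4)
√(-37151 + M(-27)) = √(-37151 - 4) = √(-37155) = I*√37155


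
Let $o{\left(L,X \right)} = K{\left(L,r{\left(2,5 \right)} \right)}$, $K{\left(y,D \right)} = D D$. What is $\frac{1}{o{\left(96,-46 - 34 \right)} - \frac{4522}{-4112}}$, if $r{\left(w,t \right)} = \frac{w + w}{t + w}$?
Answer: $\frac{100744}{143685} \approx 0.70115$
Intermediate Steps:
$r{\left(w,t \right)} = \frac{2 w}{t + w}$
$K{\left(y,D \right)} = D^{2}$
$o{\left(L,X \right)} = \frac{16}{49}$ ($o{\left(L,X \right)} = \left(2 \cdot 2 \frac{1}{5 + 2}\right)^{2} = \left(2 \cdot 2 \cdot \frac{1}{7}\right)^{2} = \left(\frac{4}{7}\right)^{2} = \frac{16}{49}$)
$\frac{1}{o{\left(96,-46 - 34 \right)} - \frac{4522}{-4112}} = \frac{1}{\frac{16}{49} - \frac{4522}{-4112}} = \frac{1}{\frac{16}{49} - - \frac{2261}{2056}} = \frac{1}{\frac{16}{49} + \frac{2261}{2056}} = \frac{1}{\frac{143685}{100744}} = \frac{100744}{143685}$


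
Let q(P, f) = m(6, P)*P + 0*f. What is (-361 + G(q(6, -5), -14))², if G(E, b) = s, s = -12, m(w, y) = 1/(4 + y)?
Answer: 139129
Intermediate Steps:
q(P, f) = P/(4 + P) (q(P, f) = P/(4 + P) + 0*f = P/(4 + P) + 0 = P/(4 + P))
G(E, b) = -12
(-361 + G(q(6, -5), -14))² = (-361 - 12)² = (-373)² = 139129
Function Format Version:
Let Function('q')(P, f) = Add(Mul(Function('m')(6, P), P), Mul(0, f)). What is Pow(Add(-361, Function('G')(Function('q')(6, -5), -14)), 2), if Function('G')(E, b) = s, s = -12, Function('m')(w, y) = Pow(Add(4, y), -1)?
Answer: 139129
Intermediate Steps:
Function('q')(P, f) = Mul(P, Pow(Add(4, P), -1)) (Function('q')(P, f) = Add(Mul(Pow(Add(4, P), -1), P), Mul(0, f)) = Add(Mul(P, Pow(Add(4, P), -1)), 0) = Mul(P, Pow(Add(4, P), -1)))
Function('G')(E, b) = -12
Pow(Add(-361, Function('G')(Function('q')(6, -5), -14)), 2) = Pow(Add(-361, -12), 2) = Pow(-373, 2) = 139129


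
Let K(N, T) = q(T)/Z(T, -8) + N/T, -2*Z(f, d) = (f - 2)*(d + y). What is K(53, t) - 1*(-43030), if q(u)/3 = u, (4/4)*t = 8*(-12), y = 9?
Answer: 202382875/4704 ≈ 43024.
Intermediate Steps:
t = -96 (t = 8*(-12) = -96)
Z(f, d) = -(-2 + f)*(9 + d)/2 (Z(f, d) = -(f - 2)*(d + 9)/2 = -(-2 + f)*(9 + d)/2)
q(u) = 3*u
K(N, T) = N/T + 3*T/(1 - T/2) (K(N, T) = (3*T)/(9 - 8 - 9*T/2 - ½*(-8)*T) + N/T = (3*T)/(9 - 8 - 9*T/2 + 4*T) + N/T = (3*T)/(1 - T/2) + N/T = 3*T/(1 - T/2) + N/T = N/T + 3*T/(1 - T/2))
K(53, t) - 1*(-43030) = (6*(-96)² + 53*(2 - 1*(-96)))/((-96)*(2 - 1*(-96))) - 1*(-43030) = -(6*9216 + 53*(2 + 96))/(96*(2 + 96)) + 43030 = -1/96*(55296 + 53*98)/98 + 43030 = -1/96*1/98*(55296 + 5194) + 43030 = -1/96*1/98*60490 + 43030 = -30245/4704 + 43030 = 202382875/4704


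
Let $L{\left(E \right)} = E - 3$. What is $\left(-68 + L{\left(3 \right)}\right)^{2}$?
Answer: $4624$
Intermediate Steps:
$L{\left(E \right)} = -3 + E$
$\left(-68 + L{\left(3 \right)}\right)^{2} = \left(-68 + \left(-3 + 3\right)\right)^{2} = \left(-68 + 0\right)^{2} = \left(-68\right)^{2} = 4624$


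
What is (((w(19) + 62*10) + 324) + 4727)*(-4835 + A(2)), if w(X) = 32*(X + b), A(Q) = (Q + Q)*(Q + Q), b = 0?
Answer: -30258501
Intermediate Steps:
A(Q) = 4*Q² (A(Q) = (2*Q)*(2*Q) = 4*Q²)
w(X) = 32*X (w(X) = 32*(X + 0) = 32*X)
(((w(19) + 62*10) + 324) + 4727)*(-4835 + A(2)) = (((32*19 + 62*10) + 324) + 4727)*(-4835 + 4*2²) = (((608 + 620) + 324) + 4727)*(-4835 + 4*4) = ((1228 + 324) + 4727)*(-4835 + 16) = (1552 + 4727)*(-4819) = 6279*(-4819) = -30258501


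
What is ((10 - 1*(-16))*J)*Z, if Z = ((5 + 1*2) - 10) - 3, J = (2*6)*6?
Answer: -11232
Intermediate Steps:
J = 72 (J = 12*6 = 72)
Z = -6 (Z = ((5 + 2) - 10) - 3 = (7 - 10) - 3 = -3 - 3 = -6)
((10 - 1*(-16))*J)*Z = ((10 - 1*(-16))*72)*(-6) = ((10 + 16)*72)*(-6) = (26*72)*(-6) = 1872*(-6) = -11232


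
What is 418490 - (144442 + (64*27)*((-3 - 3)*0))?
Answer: 274048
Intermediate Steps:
418490 - (144442 + (64*27)*((-3 - 3)*0)) = 418490 - (144442 + 1728*(-6*0)) = 418490 - (144442 + 1728*0) = 418490 - (144442 + 0) = 418490 - 1*144442 = 418490 - 144442 = 274048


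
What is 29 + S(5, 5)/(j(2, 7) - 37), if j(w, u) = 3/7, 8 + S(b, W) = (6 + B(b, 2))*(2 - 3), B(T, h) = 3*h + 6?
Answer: 3803/128 ≈ 29.711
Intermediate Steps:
B(T, h) = 6 + 3*h
S(b, W) = -26 (S(b, W) = -8 + (6 + (6 + 3*2))*(2 - 3) = -8 + (6 + (6 + 6))*(-1) = -8 + (6 + 12)*(-1) = -8 + 18*(-1) = -8 - 18 = -26)
j(w, u) = 3/7 (j(w, u) = 3*(⅐) = 3/7)
29 + S(5, 5)/(j(2, 7) - 37) = 29 - 26/(3/7 - 37) = 29 - 26/(-256/7) = 29 - 7/256*(-26) = 29 + 91/128 = 3803/128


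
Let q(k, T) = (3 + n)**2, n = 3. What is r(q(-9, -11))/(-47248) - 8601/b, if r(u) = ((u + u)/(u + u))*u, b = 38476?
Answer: -6371331/28404907 ≈ -0.22430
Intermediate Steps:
q(k, T) = 36 (q(k, T) = (3 + 3)**2 = 6**2 = 36)
r(u) = u (r(u) = ((2*u)/((2*u)))*u = ((2*u)*(1/(2*u)))*u = 1*u = u)
r(q(-9, -11))/(-47248) - 8601/b = 36/(-47248) - 8601/38476 = 36*(-1/47248) - 8601*1/38476 = -9/11812 - 8601/38476 = -6371331/28404907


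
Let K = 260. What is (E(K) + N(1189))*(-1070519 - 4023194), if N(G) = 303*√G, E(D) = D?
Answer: -1324365380 - 1543395039*√1189 ≈ -5.4544e+10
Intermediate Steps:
(E(K) + N(1189))*(-1070519 - 4023194) = (260 + 303*√1189)*(-1070519 - 4023194) = (260 + 303*√1189)*(-5093713) = -1324365380 - 1543395039*√1189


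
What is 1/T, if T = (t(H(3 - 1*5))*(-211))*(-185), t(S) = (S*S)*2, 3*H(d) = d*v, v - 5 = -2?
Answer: 1/312280 ≈ 3.2023e-6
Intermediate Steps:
v = 3 (v = 5 - 2 = 3)
H(d) = d (H(d) = (d*3)/3 = (3*d)/3 = d)
t(S) = 2*S² (t(S) = S²*2 = 2*S²)
T = 312280 (T = ((2*(3 - 1*5)²)*(-211))*(-185) = ((2*(3 - 5)²)*(-211))*(-185) = ((2*(-2)²)*(-211))*(-185) = ((2*4)*(-211))*(-185) = (8*(-211))*(-185) = -1688*(-185) = 312280)
1/T = 1/312280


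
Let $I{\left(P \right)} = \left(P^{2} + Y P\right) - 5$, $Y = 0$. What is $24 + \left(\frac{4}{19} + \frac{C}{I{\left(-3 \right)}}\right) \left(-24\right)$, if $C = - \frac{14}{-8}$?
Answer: $\frac{321}{38} \approx 8.4474$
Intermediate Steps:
$I{\left(P \right)} = -5 + P^{2}$ ($I{\left(P \right)} = \left(P^{2} + 0 P\right) - 5 = \left(P^{2} + 0\right) - 5 = P^{2} - 5 = -5 + P^{2}$)
$C = \frac{7}{4}$ ($C = \left(-14\right) \left(- \frac{1}{8}\right) = \frac{7}{4} \approx 1.75$)
$24 + \left(\frac{4}{19} + \frac{C}{I{\left(-3 \right)}}\right) \left(-24\right) = 24 + \left(\frac{4}{19} + \frac{7}{4 \left(-5 + \left(-3\right)^{2}\right)}\right) \left(-24\right) = 24 + \left(4 \cdot \frac{1}{19} + \frac{7}{4 \left(-5 + 9\right)}\right) \left(-24\right) = 24 + \left(\frac{4}{19} + \frac{7}{4 \cdot 4}\right) \left(-24\right) = 24 + \left(\frac{4}{19} + \frac{7}{4} \cdot \frac{1}{4}\right) \left(-24\right) = 24 + \left(\frac{4}{19} + \frac{7}{16}\right) \left(-24\right) = 24 + \frac{197}{304} \left(-24\right) = 24 - \frac{591}{38} = \frac{321}{38}$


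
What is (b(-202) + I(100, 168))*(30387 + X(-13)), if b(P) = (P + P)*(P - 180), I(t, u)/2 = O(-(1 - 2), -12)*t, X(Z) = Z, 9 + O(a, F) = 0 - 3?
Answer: 4614661072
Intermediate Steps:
O(a, F) = -12 (O(a, F) = -9 + (0 - 3) = -9 - 3 = -12)
I(t, u) = -24*t (I(t, u) = 2*(-12*t) = -24*t)
b(P) = 2*P*(-180 + P) (b(P) = (2*P)*(-180 + P) = 2*P*(-180 + P))
(b(-202) + I(100, 168))*(30387 + X(-13)) = (2*(-202)*(-180 - 202) - 24*100)*(30387 - 13) = (2*(-202)*(-382) - 2400)*30374 = (154328 - 2400)*30374 = 151928*30374 = 4614661072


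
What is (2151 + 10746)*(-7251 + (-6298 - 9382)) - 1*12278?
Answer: -295753385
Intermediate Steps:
(2151 + 10746)*(-7251 + (-6298 - 9382)) - 1*12278 = 12897*(-7251 - 15680) - 12278 = 12897*(-22931) - 12278 = -295741107 - 12278 = -295753385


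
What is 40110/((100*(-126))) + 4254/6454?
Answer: -488737/193620 ≈ -2.5242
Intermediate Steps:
40110/((100*(-126))) + 4254/6454 = 40110/(-12600) + 4254*(1/6454) = 40110*(-1/12600) + 2127/3227 = -191/60 + 2127/3227 = -488737/193620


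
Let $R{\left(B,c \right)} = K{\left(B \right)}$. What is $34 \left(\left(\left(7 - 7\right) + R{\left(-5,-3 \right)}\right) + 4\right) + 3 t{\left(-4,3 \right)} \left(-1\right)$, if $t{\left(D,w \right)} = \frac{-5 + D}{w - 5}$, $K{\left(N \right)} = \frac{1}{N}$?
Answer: $\frac{1157}{10} \approx 115.7$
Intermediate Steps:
$R{\left(B,c \right)} = \frac{1}{B}$
$t{\left(D,w \right)} = \frac{-5 + D}{-5 + w}$
$34 \left(\left(\left(7 - 7\right) + R{\left(-5,-3 \right)}\right) + 4\right) + 3 t{\left(-4,3 \right)} \left(-1\right) = 34 \left(\left(\left(7 - 7\right) + \frac{1}{-5}\right) + 4\right) + 3 \frac{-5 - 4}{-5 + 3} \left(-1\right) = 34 \left(\left(0 - \frac{1}{5}\right) + 4\right) + 3 \frac{1}{-2} \left(-9\right) \left(-1\right) = 34 \left(- \frac{1}{5} + 4\right) + 3 \left(\left(- \frac{1}{2}\right) \left(-9\right)\right) \left(-1\right) = 34 \cdot \frac{19}{5} + 3 \cdot \frac{9}{2} \left(-1\right) = \frac{646}{5} + \frac{27}{2} \left(-1\right) = \frac{646}{5} - \frac{27}{2} = \frac{1157}{10}$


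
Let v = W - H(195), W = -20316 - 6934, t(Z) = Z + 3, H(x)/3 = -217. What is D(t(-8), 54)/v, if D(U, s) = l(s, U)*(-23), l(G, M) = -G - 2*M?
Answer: -1012/26599 ≈ -0.038047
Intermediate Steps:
H(x) = -651 (H(x) = 3*(-217) = -651)
t(Z) = 3 + Z
W = -27250
D(U, s) = 23*s + 46*U (D(U, s) = (-s - 2*U)*(-23) = 23*s + 46*U)
v = -26599 (v = -27250 - 1*(-651) = -27250 + 651 = -26599)
D(t(-8), 54)/v = (23*54 + 46*(3 - 8))/(-26599) = (1242 + 46*(-5))*(-1/26599) = (1242 - 230)*(-1/26599) = 1012*(-1/26599) = -1012/26599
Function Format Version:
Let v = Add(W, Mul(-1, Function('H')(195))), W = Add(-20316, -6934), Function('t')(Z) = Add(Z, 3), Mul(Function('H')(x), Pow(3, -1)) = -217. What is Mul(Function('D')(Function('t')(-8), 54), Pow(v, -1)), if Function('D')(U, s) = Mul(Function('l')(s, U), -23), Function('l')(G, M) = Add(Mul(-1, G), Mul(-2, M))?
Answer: Rational(-1012, 26599) ≈ -0.038047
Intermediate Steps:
Function('H')(x) = -651 (Function('H')(x) = Mul(3, -217) = -651)
Function('t')(Z) = Add(3, Z)
W = -27250
Function('D')(U, s) = Add(Mul(23, s), Mul(46, U)) (Function('D')(U, s) = Mul(Add(Mul(-1, s), Mul(-2, U)), -23) = Add(Mul(23, s), Mul(46, U)))
v = -26599 (v = Add(-27250, Mul(-1, -651)) = Add(-27250, 651) = -26599)
Mul(Function('D')(Function('t')(-8), 54), Pow(v, -1)) = Mul(Add(Mul(23, 54), Mul(46, Add(3, -8))), Pow(-26599, -1)) = Mul(Add(1242, Mul(46, -5)), Rational(-1, 26599)) = Mul(Add(1242, -230), Rational(-1, 26599)) = Mul(1012, Rational(-1, 26599)) = Rational(-1012, 26599)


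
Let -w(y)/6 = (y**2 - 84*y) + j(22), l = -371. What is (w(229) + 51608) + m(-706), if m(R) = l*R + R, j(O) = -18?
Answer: 113706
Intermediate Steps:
w(y) = 108 - 6*y**2 + 504*y (w(y) = -6*((y**2 - 84*y) - 18) = -6*(-18 + y**2 - 84*y) = 108 - 6*y**2 + 504*y)
m(R) = -370*R (m(R) = -371*R + R = -370*R)
(w(229) + 51608) + m(-706) = ((108 - 6*229**2 + 504*229) + 51608) - 370*(-706) = ((108 - 6*52441 + 115416) + 51608) + 261220 = ((108 - 314646 + 115416) + 51608) + 261220 = (-199122 + 51608) + 261220 = -147514 + 261220 = 113706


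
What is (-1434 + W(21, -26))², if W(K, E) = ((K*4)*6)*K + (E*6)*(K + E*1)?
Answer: 98604900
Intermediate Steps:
W(K, E) = 24*K² + 6*E*(E + K) (W(K, E) = ((4*K)*6)*K + (6*E)*(K + E) = (24*K)*K + (6*E)*(E + K) = 24*K² + 6*E*(E + K))
(-1434 + W(21, -26))² = (-1434 + (6*(-26)² + 24*21² + 6*(-26)*21))² = (-1434 + (6*676 + 24*441 - 3276))² = (-1434 + (4056 + 10584 - 3276))² = (-1434 + 11364)² = 9930² = 98604900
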